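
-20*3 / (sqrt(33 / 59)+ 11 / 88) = 28320 / 2053 - 3840*sqrt(1947) / 2053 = -68.74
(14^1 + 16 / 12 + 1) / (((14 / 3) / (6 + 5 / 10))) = 91 / 4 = 22.75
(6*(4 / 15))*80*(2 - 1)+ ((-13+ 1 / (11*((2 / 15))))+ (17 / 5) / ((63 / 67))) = 826733 / 6930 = 119.30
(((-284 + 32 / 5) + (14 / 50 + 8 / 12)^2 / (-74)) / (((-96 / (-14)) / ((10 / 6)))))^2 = 654306731968090369 / 143712144000000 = 4552.90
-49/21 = -7/3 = -2.33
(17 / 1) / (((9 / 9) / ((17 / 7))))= 289 / 7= 41.29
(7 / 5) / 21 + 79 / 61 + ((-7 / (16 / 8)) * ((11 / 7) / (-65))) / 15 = 54217 / 39650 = 1.37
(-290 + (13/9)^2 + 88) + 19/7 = -111812/567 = -197.20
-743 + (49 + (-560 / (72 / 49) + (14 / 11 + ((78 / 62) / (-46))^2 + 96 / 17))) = -3655711454773 / 3422340108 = -1068.19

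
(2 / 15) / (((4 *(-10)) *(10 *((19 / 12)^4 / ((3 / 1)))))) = -2592 / 16290125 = -0.00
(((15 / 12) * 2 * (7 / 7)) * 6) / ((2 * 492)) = 5 / 328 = 0.02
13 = 13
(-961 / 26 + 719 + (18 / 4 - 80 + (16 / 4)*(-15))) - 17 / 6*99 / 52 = 56279 / 104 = 541.14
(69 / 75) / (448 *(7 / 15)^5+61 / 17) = 11876625 / 174323987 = 0.07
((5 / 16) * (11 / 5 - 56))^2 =72361 / 256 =282.66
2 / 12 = 1 / 6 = 0.17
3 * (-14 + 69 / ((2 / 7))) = 1365 / 2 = 682.50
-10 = -10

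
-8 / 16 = -1 / 2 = -0.50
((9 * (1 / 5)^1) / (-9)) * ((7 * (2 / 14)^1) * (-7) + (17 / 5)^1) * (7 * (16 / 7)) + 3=363 / 25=14.52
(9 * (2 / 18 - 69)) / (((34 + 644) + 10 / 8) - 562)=-2480 / 469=-5.29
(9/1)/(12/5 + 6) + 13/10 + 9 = 398/35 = 11.37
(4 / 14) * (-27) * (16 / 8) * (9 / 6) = -23.14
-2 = -2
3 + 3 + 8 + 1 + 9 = 24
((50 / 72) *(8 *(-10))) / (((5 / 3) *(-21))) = 100 / 63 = 1.59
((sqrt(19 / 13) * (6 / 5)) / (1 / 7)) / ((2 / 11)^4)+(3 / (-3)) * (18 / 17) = -18 / 17+307461 * sqrt(247) / 520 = 9291.50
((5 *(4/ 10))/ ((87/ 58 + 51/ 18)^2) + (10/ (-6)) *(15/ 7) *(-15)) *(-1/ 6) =-21167/ 2366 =-8.95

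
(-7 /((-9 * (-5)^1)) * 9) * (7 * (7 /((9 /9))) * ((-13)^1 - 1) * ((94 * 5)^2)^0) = 4802 /5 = 960.40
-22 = -22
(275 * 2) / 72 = 275 / 36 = 7.64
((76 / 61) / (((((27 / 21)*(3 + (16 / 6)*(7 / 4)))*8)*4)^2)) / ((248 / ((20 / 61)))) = 4655 / 281183288832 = 0.00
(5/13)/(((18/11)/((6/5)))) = 11/39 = 0.28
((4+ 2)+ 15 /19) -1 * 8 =-23 /19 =-1.21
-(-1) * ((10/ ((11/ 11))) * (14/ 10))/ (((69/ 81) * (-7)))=-54/ 23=-2.35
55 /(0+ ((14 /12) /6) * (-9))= -220 /7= -31.43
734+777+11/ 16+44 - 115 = 23051/ 16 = 1440.69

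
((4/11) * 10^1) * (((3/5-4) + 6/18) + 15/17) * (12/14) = -8912/1309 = -6.81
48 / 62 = 24 / 31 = 0.77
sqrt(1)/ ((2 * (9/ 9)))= 1/ 2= 0.50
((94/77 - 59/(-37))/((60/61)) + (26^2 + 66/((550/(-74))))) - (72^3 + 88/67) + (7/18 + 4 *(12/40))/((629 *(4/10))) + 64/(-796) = -108268123228241899/290590735050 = -372579.41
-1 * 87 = -87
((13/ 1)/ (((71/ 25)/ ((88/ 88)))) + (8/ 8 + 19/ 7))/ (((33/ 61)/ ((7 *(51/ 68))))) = 251381/ 3124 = 80.47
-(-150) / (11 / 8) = 1200 / 11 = 109.09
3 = 3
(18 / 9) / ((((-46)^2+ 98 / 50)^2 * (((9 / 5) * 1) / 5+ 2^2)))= 31250 / 305592029509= 0.00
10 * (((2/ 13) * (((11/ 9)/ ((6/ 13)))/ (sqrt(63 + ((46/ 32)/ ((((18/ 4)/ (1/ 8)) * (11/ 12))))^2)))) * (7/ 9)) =135520 * sqrt(17563921)/ 1422677601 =0.40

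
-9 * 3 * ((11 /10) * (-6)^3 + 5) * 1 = 31401 /5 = 6280.20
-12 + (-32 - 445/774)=-34501/774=-44.57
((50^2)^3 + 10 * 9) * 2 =31250000180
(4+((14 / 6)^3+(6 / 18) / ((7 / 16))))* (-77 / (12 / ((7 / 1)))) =-254177 / 324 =-784.50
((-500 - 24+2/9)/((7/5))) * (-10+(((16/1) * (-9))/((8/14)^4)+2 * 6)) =254284945/504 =504533.62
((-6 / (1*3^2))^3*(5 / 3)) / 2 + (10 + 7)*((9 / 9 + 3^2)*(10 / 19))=137320 / 1539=89.23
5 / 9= 0.56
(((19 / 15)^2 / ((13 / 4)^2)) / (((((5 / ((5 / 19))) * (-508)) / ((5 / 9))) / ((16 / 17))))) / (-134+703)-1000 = -84082697596216 / 84082697595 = -1000.00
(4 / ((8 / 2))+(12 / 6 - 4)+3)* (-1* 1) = -2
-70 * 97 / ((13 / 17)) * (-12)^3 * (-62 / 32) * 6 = -2318757840 / 13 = -178365987.69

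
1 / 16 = 0.06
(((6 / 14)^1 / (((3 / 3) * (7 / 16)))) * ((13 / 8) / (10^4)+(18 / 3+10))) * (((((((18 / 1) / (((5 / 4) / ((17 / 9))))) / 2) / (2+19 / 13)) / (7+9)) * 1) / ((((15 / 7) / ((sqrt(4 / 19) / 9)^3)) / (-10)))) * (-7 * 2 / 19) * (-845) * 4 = -63742940716 * sqrt(19) / 46876978125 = -5.93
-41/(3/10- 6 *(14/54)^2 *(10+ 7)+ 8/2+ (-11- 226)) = 99630/582121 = 0.17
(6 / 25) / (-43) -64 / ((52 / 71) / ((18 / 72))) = -305378 / 13975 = -21.85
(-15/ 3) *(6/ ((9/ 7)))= -23.33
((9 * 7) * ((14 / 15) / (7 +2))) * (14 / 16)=5.72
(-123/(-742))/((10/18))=1107/3710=0.30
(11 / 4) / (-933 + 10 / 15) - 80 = -895073 / 11188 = -80.00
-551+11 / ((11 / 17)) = -534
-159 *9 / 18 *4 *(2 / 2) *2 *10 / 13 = -6360 / 13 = -489.23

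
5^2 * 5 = 125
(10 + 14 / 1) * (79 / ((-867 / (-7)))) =4424 / 289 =15.31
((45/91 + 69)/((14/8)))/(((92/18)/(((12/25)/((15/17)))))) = 7740576/1831375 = 4.23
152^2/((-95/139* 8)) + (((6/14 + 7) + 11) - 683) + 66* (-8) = -189636/35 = -5418.17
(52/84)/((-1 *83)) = -13/1743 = -0.01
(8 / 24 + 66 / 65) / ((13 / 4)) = 1052 / 2535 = 0.41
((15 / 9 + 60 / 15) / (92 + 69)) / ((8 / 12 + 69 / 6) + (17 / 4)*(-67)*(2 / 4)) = -136 / 503125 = -0.00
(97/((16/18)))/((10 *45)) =97/400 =0.24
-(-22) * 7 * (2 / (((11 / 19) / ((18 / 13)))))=9576 / 13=736.62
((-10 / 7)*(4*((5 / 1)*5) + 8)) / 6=-180 / 7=-25.71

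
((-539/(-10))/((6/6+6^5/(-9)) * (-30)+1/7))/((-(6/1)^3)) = -3773/391458960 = -0.00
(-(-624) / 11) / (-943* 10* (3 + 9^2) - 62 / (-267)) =-83304 / 1163227879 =-0.00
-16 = -16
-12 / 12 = -1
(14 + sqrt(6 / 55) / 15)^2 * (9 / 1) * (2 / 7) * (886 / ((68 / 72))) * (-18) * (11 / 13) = -7223949.95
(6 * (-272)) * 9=-14688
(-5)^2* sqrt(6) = 25* sqrt(6) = 61.24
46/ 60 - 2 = -37/ 30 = -1.23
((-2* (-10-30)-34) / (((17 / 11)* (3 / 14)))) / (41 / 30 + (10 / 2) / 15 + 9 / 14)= 123970 / 2091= 59.29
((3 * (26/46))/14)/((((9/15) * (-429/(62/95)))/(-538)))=16678/100947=0.17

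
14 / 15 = 0.93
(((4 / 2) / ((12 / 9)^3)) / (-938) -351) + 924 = 17199141 / 30016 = 573.00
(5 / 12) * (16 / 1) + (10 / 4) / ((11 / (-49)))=-295 / 66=-4.47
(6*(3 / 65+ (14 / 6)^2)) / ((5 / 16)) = 102784 / 975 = 105.42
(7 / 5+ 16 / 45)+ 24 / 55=217 / 99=2.19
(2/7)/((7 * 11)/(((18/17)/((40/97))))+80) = 873/336070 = 0.00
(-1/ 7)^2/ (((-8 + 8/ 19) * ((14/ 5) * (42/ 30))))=-0.00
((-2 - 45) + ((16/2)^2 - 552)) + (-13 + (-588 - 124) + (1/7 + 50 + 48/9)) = -25295/21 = -1204.52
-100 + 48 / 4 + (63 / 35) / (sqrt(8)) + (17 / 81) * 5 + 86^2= 9 * sqrt(2) / 20 + 592033 / 81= 7309.69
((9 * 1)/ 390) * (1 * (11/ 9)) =11/ 390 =0.03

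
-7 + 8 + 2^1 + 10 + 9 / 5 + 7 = 109 / 5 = 21.80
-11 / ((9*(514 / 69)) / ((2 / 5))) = -253 / 3855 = -0.07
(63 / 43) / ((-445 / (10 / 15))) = -42 / 19135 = -0.00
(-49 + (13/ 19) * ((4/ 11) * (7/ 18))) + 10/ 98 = -4497958/ 92169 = -48.80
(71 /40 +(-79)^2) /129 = 83237 /1720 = 48.39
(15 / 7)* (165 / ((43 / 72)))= 178200 / 301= 592.03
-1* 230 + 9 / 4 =-911 / 4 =-227.75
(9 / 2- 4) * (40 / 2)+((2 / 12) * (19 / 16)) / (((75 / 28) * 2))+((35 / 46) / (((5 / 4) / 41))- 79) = -3643741 / 82800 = -44.01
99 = 99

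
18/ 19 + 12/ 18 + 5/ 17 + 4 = 5725/ 969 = 5.91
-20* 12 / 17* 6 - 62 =-2494 / 17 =-146.71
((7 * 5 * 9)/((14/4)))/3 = 30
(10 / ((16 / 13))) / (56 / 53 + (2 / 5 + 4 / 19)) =327275 / 67152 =4.87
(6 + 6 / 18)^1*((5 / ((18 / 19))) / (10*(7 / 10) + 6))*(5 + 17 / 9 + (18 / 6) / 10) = 233567 / 12636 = 18.48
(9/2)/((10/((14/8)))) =0.79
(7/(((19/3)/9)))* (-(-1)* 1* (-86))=-16254/19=-855.47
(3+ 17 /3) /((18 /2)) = 26 /27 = 0.96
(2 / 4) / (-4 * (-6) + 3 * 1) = 1 / 54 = 0.02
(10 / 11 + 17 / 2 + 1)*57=13053 / 22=593.32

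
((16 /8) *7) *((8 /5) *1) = 112 /5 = 22.40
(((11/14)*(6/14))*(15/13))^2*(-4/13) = -245025/5274997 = -0.05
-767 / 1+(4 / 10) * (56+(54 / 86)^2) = -6882369 / 9245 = -744.44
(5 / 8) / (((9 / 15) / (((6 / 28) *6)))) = 75 / 56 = 1.34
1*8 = 8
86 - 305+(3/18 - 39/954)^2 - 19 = -6016478/25281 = -237.98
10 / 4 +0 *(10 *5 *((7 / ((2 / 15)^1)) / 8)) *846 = 5 / 2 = 2.50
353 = 353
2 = 2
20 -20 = 0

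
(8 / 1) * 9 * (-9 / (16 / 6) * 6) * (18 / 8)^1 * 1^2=-6561 / 2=-3280.50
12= 12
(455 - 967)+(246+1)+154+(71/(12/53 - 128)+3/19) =-14333329/128668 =-111.40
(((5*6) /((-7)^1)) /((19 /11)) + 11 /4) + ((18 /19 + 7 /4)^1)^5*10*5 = 63361245317459 /8874338816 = 7139.83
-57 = -57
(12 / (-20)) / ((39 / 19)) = -19 / 65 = -0.29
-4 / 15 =-0.27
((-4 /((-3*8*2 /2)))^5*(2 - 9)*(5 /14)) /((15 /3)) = -1 /15552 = -0.00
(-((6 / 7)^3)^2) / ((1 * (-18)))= 2592 / 117649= 0.02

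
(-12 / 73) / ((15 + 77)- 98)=2 / 73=0.03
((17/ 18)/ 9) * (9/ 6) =17/ 108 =0.16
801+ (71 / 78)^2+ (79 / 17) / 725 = 60125836261 / 74985300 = 801.83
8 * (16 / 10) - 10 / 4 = 103 / 10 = 10.30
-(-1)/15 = 1/15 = 0.07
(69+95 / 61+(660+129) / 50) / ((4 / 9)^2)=21329649 / 48800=437.08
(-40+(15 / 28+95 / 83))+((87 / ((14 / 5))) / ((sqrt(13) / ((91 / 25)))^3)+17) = -49547 / 2324+55419*sqrt(13) / 6250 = 10.65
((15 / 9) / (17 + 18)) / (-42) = -1 / 882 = -0.00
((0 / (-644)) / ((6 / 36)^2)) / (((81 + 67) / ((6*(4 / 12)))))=0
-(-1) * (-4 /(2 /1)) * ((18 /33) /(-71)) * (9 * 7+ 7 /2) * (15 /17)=11970 /13277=0.90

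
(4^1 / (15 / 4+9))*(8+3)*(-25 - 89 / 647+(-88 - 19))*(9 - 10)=885104 / 1941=456.00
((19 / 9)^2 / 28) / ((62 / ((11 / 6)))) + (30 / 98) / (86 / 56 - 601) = 0.00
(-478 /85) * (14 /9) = -6692 /765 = -8.75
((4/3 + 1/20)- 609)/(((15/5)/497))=-18119129/180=-100661.83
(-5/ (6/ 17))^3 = -614125/ 216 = -2843.17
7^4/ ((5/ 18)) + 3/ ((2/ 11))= 86601/ 10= 8660.10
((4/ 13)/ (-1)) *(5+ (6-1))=-40/ 13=-3.08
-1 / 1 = -1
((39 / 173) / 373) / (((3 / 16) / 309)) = 64272 / 64529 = 1.00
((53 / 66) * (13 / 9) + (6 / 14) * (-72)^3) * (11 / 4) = -665123113 / 1512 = -439896.24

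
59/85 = 0.69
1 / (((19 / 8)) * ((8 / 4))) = 4 / 19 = 0.21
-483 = -483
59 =59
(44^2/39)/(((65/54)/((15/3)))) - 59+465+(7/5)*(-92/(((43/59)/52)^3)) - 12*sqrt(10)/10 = -3142917306730982/67183415 - 6*sqrt(10)/5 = -46781152.19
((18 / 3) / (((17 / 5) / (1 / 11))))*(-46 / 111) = -460 / 6919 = -0.07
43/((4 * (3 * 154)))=0.02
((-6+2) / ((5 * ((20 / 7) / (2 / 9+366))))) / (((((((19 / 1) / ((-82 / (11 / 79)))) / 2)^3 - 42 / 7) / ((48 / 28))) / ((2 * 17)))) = 974852544088784896 / 978646023166875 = 996.12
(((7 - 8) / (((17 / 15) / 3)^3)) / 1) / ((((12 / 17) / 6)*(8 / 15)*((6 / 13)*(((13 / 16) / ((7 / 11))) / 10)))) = -15946875 / 3179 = -5016.32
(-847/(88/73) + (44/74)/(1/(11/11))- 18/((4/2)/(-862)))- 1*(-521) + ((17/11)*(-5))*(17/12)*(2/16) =295993891/39072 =7575.60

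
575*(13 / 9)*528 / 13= 101200 / 3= 33733.33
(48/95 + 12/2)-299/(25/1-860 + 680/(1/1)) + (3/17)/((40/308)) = 9.79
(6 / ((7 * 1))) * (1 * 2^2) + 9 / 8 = 255 / 56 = 4.55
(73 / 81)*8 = 584 / 81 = 7.21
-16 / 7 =-2.29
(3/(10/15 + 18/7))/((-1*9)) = -7/68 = -0.10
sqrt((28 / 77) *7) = 2 *sqrt(77) / 11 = 1.60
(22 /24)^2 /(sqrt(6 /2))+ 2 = 121 * sqrt(3) /432+ 2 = 2.49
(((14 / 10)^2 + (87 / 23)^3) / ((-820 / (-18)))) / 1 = 76764411 / 62355875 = 1.23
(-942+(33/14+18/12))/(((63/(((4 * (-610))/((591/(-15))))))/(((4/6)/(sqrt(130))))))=-5341160 * sqrt(130)/1129401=-53.92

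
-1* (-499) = 499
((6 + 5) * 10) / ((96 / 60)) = 275 / 4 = 68.75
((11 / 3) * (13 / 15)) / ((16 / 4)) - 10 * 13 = -23257 / 180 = -129.21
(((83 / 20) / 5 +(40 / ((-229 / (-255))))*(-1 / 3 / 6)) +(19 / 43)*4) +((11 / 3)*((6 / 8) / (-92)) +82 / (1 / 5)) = 111453933701 / 271777200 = 410.09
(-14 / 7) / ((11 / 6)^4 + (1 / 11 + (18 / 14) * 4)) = -199584 / 1649645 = -0.12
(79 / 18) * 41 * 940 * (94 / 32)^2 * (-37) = -62212298945 / 1152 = -54003731.72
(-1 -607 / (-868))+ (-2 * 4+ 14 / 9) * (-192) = 3221233 / 2604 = 1237.03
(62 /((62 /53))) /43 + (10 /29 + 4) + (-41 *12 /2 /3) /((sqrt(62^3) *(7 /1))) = 6955 /1247 - 41 *sqrt(62) /13454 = 5.55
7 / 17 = 0.41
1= 1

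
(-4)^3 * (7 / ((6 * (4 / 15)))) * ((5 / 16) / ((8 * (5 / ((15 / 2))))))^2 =-7875 / 8192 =-0.96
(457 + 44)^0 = 1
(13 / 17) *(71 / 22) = 923 / 374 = 2.47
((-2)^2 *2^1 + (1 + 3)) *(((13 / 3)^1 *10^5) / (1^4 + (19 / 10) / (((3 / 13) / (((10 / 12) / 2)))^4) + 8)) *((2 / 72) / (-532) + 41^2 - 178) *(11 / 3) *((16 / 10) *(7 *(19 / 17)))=20485443088281600000 / 1667112871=12287976084.06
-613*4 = -2452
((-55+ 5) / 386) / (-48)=25 / 9264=0.00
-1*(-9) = 9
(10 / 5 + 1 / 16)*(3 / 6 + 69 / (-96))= -231 / 512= -0.45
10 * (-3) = -30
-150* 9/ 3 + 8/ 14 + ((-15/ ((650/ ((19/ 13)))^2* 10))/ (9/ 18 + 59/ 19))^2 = -301041721206900498609497/ 669832183232143750000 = -449.43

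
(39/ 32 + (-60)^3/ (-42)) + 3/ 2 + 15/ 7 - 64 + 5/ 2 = 162759/ 32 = 5086.22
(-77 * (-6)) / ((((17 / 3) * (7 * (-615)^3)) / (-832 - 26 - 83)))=20702 / 439371375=0.00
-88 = -88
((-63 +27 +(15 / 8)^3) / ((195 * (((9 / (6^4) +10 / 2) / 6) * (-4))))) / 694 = 19359 / 297365120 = 0.00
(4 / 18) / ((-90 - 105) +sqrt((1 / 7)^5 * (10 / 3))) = -436982 / 383451703 - 98 * sqrt(210) / 17255326635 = -0.00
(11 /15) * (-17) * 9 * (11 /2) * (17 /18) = -34969 /60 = -582.82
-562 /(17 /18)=-10116 /17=-595.06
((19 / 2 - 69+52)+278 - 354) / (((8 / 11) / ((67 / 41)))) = -123079 / 656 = -187.62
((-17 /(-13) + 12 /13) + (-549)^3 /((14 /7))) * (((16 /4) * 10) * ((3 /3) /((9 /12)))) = -172087910320 /39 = -4412510521.03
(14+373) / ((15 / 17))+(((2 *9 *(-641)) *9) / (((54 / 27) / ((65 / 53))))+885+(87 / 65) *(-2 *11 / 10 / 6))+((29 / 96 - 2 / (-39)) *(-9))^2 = -14295308861947 / 229299200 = -62343.47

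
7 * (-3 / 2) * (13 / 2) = -273 / 4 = -68.25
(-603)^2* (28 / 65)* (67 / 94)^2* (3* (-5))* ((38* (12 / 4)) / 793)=-3907584477594 / 22772581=-171591.64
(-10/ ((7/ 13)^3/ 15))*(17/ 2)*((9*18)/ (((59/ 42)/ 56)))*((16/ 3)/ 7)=-116170329600/ 2891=-40183441.58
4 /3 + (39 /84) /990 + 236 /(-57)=-1478153 /526680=-2.81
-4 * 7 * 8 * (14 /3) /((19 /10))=-31360 /57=-550.18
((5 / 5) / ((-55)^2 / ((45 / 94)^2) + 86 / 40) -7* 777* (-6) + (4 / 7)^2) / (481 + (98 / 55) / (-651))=24989648152368570 / 368322365232521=67.85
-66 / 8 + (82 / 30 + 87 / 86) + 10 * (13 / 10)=21917 / 2580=8.49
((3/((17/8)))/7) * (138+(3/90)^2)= 35486/1275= 27.83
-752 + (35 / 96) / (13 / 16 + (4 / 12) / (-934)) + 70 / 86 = -750.74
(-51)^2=2601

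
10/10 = 1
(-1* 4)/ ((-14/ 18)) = 36/ 7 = 5.14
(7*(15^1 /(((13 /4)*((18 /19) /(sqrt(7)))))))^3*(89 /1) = 1465692851000*sqrt(7) /59319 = 65372962.83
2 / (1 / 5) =10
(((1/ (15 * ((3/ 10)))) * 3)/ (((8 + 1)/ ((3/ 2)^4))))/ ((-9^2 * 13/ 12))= -1/ 234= -0.00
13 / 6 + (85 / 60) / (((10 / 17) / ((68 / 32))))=7.28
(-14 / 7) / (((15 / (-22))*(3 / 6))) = 88 / 15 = 5.87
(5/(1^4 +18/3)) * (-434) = -310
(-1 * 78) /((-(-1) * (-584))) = 0.13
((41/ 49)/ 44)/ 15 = 41/ 32340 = 0.00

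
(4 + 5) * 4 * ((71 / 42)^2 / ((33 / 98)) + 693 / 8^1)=225985 / 66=3424.02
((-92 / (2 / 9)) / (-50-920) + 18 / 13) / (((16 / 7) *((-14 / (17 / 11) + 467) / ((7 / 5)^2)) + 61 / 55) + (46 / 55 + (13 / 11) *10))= 732554361 / 221537608487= 0.00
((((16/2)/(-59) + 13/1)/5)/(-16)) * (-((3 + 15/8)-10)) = -31119/37760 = -0.82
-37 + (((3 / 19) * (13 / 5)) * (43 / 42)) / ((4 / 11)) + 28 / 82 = -7743851 / 218120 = -35.50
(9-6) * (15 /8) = 45 /8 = 5.62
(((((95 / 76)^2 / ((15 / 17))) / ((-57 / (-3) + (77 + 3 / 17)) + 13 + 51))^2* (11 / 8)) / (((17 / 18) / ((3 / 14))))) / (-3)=-0.00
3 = 3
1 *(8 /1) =8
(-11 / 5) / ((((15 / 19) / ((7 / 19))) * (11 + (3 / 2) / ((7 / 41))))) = -1078 / 20775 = -0.05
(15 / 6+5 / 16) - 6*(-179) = 17229 / 16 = 1076.81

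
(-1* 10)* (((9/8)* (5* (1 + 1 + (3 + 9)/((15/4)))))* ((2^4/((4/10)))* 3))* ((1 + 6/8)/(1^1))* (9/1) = -552825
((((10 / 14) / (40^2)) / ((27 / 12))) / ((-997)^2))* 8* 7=1 / 89460810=0.00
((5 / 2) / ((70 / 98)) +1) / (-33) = -3 / 22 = -0.14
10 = 10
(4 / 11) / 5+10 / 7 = 578 / 385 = 1.50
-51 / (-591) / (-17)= -1 / 197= -0.01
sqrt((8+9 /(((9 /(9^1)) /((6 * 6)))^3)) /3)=2 * sqrt(314934) /3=374.13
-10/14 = -5/7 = -0.71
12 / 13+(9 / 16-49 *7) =-71035 / 208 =-341.51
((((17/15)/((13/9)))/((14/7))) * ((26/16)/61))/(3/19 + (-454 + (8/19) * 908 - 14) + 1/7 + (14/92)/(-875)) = -1300075/10621666968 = -0.00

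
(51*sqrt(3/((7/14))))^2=15606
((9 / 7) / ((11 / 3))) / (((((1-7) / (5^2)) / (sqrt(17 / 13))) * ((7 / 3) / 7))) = -675 * sqrt(221) / 2002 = -5.01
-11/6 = -1.83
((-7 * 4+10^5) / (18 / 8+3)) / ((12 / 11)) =122188 / 7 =17455.43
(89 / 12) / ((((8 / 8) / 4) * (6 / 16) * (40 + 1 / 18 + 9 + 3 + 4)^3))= 461376 / 1027243729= 0.00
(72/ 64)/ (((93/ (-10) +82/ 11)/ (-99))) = 49005/ 812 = 60.35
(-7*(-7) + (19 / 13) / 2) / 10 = 1293 / 260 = 4.97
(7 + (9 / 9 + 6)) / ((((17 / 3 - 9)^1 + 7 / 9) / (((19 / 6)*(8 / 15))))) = -1064 / 115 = -9.25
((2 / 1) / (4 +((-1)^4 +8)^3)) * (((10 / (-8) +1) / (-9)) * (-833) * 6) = -833 / 2199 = -0.38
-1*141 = -141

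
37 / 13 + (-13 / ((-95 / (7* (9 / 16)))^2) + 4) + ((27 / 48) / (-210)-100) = -93.18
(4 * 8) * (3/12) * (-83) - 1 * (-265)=-399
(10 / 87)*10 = 100 / 87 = 1.15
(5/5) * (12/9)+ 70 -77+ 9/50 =-823/150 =-5.49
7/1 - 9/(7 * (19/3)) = 904/133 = 6.80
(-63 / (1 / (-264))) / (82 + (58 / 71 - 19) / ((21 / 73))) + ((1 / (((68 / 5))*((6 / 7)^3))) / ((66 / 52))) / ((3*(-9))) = 162267229081643 / 183342438576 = 885.05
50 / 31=1.61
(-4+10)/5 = 6/5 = 1.20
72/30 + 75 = 77.40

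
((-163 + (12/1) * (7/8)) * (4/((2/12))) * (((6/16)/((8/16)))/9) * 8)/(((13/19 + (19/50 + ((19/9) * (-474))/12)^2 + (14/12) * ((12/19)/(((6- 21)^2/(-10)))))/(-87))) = 30.80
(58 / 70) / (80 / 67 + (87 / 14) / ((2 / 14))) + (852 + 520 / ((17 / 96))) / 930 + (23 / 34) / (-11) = 9795631393 / 2430276310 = 4.03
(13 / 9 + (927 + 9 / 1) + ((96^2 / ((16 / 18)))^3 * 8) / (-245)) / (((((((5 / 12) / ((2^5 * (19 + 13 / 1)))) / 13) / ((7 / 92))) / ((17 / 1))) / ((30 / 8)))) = -4539935573698513664 / 805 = -5639671520122377.22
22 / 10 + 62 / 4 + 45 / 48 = 1491 / 80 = 18.64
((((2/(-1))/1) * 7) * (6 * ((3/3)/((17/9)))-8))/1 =1148/17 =67.53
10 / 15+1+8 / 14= 47 / 21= 2.24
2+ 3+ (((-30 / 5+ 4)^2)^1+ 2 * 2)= 13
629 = 629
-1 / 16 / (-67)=1 / 1072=0.00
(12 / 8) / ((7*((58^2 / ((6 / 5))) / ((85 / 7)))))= 153 / 164836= 0.00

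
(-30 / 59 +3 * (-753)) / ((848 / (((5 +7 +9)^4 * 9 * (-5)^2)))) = -5833452732975 / 50032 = -116594434.22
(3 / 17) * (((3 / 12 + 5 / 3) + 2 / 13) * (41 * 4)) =779 / 13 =59.92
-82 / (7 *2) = -41 / 7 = -5.86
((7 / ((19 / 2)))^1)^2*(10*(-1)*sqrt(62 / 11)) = -1960*sqrt(682) / 3971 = -12.89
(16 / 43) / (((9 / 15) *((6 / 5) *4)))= 50 / 387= 0.13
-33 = -33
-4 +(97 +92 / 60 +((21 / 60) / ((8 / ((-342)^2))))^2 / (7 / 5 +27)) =125703190691 / 136320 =922118.48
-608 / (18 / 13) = -3952 / 9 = -439.11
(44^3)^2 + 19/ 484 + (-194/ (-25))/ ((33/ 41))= 263404193324201/ 36300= 7256313865.68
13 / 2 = 6.50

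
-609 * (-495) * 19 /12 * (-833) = -1590376095 /4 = -397594023.75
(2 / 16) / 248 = 1 / 1984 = 0.00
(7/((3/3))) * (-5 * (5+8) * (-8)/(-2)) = -1820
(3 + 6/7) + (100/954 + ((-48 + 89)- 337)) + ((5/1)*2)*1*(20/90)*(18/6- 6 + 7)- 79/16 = -288.09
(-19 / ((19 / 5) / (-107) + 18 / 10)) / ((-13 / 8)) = 10165 / 1534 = 6.63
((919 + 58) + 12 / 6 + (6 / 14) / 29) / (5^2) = 39748 / 1015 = 39.16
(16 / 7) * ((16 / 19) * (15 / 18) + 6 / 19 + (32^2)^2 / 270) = 159425312 / 17955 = 8879.16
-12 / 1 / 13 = -12 / 13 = -0.92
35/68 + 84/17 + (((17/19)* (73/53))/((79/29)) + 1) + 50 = 307851219/5409604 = 56.91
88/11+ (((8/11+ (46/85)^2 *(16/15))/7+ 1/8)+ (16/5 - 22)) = -702736997/66759000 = -10.53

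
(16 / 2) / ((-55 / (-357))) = 51.93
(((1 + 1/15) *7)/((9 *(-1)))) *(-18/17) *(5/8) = 28/51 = 0.55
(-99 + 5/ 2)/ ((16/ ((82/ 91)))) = -7913/ 1456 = -5.43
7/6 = 1.17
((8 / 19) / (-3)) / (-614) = 4 / 17499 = 0.00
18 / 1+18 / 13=19.38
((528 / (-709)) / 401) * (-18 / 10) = 4752 / 1421545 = 0.00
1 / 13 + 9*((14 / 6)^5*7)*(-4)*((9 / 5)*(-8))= 48941999 / 195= 250984.61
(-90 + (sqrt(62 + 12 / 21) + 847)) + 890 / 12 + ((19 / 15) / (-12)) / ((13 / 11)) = sqrt(3066) / 7 + 1944721 / 2340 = 838.99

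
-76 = -76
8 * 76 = 608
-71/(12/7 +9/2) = -994/87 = -11.43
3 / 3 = 1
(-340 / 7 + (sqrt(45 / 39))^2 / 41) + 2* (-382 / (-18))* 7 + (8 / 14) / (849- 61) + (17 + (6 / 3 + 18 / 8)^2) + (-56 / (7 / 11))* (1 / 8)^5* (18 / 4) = 15369480795419 / 54190596096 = 283.62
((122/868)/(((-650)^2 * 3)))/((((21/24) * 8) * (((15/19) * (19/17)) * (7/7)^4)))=1037/57759975000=0.00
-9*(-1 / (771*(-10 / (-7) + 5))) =7 / 3855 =0.00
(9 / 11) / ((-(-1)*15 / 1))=3 / 55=0.05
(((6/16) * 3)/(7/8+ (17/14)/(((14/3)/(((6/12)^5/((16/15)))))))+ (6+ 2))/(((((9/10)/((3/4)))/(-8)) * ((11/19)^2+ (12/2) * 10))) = -5931085600/5787625539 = -1.02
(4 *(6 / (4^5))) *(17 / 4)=51 / 512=0.10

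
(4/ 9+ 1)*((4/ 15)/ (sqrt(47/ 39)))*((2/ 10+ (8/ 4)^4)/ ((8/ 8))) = 156*sqrt(1833)/ 1175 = 5.68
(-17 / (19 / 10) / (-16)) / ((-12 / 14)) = -595 / 912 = -0.65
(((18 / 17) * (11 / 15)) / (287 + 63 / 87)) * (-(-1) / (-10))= -957 / 3546200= -0.00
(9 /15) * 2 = 1.20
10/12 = 5/6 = 0.83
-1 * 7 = -7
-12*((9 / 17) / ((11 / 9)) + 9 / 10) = -16.00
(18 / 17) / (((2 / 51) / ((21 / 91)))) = 81 / 13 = 6.23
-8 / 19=-0.42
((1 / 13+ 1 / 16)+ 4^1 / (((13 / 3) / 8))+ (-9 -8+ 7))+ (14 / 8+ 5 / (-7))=-2097 / 1456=-1.44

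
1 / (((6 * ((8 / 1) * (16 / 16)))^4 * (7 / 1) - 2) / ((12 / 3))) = 2 / 18579455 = 0.00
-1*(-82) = 82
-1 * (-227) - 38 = 189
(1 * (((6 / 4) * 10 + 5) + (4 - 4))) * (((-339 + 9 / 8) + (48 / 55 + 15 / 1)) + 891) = 250359 / 22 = 11379.95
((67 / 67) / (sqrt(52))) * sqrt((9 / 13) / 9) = 1 / 26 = 0.04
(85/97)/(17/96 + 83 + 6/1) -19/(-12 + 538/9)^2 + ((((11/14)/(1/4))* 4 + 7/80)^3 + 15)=78720866292668642271/38521144635904000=2043.58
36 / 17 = 2.12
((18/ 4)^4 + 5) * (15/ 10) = 19923/ 32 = 622.59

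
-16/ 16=-1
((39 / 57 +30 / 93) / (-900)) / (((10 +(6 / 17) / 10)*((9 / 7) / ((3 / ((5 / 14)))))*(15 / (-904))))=223273988 / 5086972125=0.04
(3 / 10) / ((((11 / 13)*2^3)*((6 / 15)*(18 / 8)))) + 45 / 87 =4337 / 7656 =0.57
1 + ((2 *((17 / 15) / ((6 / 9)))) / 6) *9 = 61 / 10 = 6.10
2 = 2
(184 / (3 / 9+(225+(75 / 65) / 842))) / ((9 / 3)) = 2014064 / 7399541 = 0.27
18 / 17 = 1.06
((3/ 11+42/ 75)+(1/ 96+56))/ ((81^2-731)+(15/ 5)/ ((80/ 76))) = 0.01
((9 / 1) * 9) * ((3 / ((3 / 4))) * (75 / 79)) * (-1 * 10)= -243000 / 79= -3075.95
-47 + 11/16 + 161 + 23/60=27617/240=115.07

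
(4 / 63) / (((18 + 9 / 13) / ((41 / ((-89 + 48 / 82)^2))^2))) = 247005420532 / 2643497272705078125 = 0.00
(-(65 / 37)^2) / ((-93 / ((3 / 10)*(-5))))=-0.05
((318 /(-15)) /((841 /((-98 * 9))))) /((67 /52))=4861584 /281735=17.26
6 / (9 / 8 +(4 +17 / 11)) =528 / 587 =0.90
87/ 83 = 1.05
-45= -45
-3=-3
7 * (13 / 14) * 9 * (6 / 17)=351 / 17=20.65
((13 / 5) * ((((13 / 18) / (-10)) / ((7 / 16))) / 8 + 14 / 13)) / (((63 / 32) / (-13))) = -1799408 / 99225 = -18.13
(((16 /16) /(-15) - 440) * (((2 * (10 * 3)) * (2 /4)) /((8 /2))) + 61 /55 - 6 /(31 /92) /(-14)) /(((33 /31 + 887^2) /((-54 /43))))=2125604727 /403774330960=0.01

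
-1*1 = -1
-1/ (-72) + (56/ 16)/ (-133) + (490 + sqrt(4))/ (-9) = -74801/ 1368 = -54.68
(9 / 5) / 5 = 9 / 25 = 0.36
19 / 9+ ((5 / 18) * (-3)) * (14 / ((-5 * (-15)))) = 88 / 45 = 1.96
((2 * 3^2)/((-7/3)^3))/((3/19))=-3078/343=-8.97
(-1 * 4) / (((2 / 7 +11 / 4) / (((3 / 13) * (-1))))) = 336 / 1105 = 0.30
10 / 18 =5 / 9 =0.56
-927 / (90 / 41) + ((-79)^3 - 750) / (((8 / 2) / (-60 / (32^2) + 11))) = -6917677121 / 5120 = -1351108.81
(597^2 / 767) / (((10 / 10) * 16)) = 356409 / 12272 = 29.04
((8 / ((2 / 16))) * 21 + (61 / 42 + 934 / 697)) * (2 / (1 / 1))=39426001 / 14637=2693.58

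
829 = 829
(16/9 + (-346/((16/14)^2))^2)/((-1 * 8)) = -646752145/73728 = -8772.14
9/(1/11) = 99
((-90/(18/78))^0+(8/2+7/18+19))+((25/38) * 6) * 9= 20491/342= 59.92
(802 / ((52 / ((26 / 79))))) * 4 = 1604 / 79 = 20.30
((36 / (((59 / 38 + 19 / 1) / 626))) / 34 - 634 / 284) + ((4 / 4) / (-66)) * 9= 396734 / 13277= 29.88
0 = 0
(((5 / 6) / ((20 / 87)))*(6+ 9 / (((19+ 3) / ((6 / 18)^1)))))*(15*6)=176175 / 88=2001.99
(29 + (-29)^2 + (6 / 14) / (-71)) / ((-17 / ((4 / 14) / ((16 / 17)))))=-15.54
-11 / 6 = -1.83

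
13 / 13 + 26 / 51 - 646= -644.49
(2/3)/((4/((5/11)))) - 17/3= -123/22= -5.59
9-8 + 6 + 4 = 11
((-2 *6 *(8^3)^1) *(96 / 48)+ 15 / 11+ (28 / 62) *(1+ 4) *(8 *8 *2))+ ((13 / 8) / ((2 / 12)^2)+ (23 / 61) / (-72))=-17880869767 / 1497672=-11939.11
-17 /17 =-1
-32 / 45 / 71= -32 / 3195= -0.01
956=956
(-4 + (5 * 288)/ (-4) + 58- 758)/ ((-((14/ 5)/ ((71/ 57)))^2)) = 210.57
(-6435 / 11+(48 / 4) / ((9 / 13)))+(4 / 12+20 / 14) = -11884 / 21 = -565.90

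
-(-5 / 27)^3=125 / 19683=0.01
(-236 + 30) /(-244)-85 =-10267 /122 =-84.16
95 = 95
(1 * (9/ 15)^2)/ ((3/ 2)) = 6/ 25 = 0.24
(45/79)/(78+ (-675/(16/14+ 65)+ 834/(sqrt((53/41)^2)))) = 368085/460713227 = 0.00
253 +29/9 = 2306/9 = 256.22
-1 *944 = -944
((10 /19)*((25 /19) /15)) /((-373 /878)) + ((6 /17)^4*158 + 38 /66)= 1083245061779 /371129656029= 2.92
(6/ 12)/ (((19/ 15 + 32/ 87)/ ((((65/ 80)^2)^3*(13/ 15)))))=1819706993/ 23857201152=0.08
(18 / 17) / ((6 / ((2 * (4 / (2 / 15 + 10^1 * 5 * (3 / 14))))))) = 0.13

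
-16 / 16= -1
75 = 75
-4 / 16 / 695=-1 / 2780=-0.00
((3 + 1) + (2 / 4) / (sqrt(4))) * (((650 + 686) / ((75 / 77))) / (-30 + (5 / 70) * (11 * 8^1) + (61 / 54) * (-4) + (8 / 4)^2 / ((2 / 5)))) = -319.72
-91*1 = -91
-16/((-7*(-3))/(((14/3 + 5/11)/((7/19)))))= -51376/4851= -10.59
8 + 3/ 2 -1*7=5/ 2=2.50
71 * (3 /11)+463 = 5306 /11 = 482.36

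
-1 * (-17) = 17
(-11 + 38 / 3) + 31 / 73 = 458 / 219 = 2.09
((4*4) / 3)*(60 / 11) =320 / 11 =29.09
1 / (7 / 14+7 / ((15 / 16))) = 30 / 239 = 0.13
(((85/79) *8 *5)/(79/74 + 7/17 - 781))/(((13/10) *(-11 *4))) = 10693000/11078256189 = 0.00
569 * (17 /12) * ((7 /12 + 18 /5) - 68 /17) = 106403 /720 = 147.78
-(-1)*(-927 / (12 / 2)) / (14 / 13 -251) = 1339 / 2166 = 0.62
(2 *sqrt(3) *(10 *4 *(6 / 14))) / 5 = 48 *sqrt(3) / 7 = 11.88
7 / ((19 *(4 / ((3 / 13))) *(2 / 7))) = 147 / 1976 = 0.07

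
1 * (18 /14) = 9 /7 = 1.29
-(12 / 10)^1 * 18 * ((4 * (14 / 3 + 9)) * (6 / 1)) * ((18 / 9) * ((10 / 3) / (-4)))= 11808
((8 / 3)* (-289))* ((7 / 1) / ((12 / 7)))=-28322 / 9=-3146.89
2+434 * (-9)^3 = -316384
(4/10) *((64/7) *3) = 384/35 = 10.97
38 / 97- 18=-1708 / 97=-17.61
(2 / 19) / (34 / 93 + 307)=186 / 543115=0.00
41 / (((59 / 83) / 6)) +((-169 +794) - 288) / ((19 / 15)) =686187 / 1121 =612.12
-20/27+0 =-20/27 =-0.74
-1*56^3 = -175616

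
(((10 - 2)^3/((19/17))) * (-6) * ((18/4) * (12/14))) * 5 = -7050240/133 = -53009.32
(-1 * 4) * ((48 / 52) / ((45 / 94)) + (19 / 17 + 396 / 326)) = -9208724 / 540345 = -17.04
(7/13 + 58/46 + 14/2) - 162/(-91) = 22143/2093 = 10.58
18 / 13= 1.38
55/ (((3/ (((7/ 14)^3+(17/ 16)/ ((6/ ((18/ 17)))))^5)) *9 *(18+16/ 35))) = 6015625/ 18289262592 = 0.00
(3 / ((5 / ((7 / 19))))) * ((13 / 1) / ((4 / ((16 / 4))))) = 273 / 95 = 2.87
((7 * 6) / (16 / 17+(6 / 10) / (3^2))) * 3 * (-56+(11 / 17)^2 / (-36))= -61188225 / 8738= -7002.54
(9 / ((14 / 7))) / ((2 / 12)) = 27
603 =603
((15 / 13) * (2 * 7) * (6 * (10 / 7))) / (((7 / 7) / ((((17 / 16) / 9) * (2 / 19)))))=425 / 247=1.72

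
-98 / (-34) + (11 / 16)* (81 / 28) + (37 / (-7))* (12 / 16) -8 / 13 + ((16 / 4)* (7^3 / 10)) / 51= 4428209 / 1485120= 2.98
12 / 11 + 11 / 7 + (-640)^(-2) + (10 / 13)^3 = 216017065169 / 69291622400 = 3.12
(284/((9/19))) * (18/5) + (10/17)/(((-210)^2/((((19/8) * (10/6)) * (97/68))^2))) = 430982700005377/199676897280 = 2158.40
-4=-4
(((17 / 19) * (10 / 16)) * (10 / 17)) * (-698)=-8725 / 38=-229.61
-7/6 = -1.17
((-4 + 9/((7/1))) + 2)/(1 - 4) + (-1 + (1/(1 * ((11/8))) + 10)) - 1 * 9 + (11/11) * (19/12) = 785/308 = 2.55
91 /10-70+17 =-439 /10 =-43.90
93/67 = 1.39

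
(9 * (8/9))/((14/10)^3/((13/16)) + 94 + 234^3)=6500/10410563619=0.00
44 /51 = 0.86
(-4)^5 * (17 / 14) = -1243.43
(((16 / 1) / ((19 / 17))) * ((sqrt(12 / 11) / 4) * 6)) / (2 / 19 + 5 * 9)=0.50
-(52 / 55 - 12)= 608 / 55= 11.05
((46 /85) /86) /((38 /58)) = 667 /69445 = 0.01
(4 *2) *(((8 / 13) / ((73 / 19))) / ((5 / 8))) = 9728 / 4745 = 2.05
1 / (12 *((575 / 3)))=1 / 2300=0.00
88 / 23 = 3.83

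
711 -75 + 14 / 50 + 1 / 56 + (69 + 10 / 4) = 990917 / 1400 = 707.80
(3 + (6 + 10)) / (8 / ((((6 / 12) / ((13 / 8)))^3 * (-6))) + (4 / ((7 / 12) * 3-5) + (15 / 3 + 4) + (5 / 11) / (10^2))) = -652080 / 1304059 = -0.50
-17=-17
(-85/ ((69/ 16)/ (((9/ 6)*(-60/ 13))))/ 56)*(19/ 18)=16150/ 6279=2.57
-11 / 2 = -5.50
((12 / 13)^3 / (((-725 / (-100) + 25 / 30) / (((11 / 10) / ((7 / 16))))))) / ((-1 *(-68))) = 456192 / 126799855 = 0.00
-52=-52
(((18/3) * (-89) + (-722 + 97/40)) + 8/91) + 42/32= -9115831/7280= -1252.17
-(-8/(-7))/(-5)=8/35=0.23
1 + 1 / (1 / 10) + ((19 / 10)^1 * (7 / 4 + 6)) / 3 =1909 / 120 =15.91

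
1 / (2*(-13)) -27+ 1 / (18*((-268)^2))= -454430435 / 16806816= -27.04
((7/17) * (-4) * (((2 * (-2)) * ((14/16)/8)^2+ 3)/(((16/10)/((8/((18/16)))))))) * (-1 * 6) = 105805/816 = 129.66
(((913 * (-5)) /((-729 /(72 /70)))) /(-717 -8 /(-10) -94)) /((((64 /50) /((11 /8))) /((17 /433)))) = -21341375 /63652163904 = -0.00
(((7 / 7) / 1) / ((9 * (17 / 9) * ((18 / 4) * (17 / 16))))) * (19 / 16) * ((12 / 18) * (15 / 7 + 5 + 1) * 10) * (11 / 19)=0.46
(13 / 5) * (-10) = -26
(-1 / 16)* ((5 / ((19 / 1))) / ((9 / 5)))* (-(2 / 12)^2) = 25 / 98496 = 0.00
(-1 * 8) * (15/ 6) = -20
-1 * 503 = -503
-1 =-1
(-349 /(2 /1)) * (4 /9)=-698 /9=-77.56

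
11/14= 0.79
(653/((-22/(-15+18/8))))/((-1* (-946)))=33303/83248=0.40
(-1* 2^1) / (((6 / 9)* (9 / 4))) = -4 / 3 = -1.33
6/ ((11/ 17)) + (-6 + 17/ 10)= 4.97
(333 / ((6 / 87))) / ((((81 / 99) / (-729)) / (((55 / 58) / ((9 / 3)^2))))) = -1813185 / 4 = -453296.25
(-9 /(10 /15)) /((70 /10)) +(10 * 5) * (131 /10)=9143 /14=653.07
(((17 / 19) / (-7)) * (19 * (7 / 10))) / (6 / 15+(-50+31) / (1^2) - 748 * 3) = 17 / 22626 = 0.00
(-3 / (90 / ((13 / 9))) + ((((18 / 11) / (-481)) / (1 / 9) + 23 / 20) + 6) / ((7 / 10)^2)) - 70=-3886311917 / 69999930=-55.52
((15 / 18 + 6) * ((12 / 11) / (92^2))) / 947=41 / 44084744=0.00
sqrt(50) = 5 * sqrt(2) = 7.07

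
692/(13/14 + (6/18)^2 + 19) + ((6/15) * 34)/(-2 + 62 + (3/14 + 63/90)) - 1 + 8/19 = 34.18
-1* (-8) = 8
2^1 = 2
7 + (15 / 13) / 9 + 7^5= 655751 / 39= 16814.13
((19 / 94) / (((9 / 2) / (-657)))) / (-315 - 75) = 1387 / 18330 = 0.08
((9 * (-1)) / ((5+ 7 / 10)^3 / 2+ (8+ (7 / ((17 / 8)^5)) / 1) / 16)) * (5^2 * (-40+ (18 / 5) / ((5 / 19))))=800799348000 / 12590290781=63.60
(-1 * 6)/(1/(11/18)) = -11/3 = -3.67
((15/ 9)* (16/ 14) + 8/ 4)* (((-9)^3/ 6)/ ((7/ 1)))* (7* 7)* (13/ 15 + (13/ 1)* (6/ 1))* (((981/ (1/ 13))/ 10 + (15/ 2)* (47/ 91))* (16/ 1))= -134014518144/ 25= -5360580725.76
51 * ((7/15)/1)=119/5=23.80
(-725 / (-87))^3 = 15625 / 27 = 578.70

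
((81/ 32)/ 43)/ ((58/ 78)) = 0.08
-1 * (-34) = 34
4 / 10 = 2 / 5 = 0.40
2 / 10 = 1 / 5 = 0.20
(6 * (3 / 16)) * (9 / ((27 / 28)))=21 / 2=10.50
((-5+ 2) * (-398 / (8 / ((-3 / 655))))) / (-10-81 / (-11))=19701 / 75980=0.26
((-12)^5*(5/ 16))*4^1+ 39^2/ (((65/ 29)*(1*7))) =-10883007/ 35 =-310943.06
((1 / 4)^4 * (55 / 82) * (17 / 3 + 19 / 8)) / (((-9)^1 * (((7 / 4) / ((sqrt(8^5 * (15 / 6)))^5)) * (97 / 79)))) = -703456083968000 * sqrt(5) / 751653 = -2092688545.03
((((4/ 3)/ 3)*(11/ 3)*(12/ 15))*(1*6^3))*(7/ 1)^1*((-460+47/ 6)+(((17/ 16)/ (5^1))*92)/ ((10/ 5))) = -872042.45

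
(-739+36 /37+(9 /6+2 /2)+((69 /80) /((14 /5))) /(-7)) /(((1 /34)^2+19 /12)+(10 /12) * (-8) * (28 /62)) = 382324330551 /741473488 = 515.63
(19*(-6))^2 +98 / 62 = 12997.58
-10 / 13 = -0.77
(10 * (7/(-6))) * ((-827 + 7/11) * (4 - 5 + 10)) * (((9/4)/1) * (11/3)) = 1431675/2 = 715837.50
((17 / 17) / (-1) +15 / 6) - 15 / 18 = 2 / 3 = 0.67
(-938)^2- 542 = 879302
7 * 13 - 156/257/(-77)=1800955/19789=91.01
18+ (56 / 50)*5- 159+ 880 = 3723 / 5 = 744.60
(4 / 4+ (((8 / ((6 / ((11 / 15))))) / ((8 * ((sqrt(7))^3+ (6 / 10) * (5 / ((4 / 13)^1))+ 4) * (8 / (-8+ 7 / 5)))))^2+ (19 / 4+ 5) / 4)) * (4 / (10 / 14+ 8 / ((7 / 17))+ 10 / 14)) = 1642294104682 / 2491002770625-7891499 * sqrt(7) / 498200554125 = 0.66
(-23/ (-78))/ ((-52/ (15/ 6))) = -0.01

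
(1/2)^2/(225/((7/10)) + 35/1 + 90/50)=35/50152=0.00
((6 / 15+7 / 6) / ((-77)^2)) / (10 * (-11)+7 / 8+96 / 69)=-0.00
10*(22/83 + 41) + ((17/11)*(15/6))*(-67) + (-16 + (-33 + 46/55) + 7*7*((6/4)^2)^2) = 25833213/73040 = 353.69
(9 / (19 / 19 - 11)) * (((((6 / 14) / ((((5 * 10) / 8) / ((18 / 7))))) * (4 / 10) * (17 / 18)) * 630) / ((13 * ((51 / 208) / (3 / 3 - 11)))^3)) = 2359296 / 2023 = 1166.24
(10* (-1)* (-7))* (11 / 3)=770 / 3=256.67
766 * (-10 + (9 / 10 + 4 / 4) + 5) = -11873 / 5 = -2374.60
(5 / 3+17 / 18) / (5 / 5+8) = 47 / 162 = 0.29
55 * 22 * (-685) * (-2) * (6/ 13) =9946200/ 13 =765092.31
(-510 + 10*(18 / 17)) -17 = -8779 / 17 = -516.41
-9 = -9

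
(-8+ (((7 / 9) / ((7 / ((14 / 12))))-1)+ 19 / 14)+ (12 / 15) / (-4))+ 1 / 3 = -6974 / 945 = -7.38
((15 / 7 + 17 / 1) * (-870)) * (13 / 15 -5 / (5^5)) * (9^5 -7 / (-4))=-744404619838 / 875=-850748136.96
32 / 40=4 / 5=0.80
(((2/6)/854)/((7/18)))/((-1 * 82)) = -3/245098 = -0.00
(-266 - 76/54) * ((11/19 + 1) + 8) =-69160/27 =-2561.48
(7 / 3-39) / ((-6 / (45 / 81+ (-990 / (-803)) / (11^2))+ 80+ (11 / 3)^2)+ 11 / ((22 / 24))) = -14841750 / 38388437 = -0.39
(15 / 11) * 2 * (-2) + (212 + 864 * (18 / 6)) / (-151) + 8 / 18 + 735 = 10635023 / 14949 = 711.42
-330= -330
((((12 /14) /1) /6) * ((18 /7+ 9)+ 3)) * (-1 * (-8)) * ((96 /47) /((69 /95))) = 46.83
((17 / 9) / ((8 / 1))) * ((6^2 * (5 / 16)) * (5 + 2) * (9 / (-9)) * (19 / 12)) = -11305 / 384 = -29.44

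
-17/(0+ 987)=-17/987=-0.02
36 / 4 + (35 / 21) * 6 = 19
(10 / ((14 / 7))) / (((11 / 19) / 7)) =665 / 11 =60.45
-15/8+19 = 137/8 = 17.12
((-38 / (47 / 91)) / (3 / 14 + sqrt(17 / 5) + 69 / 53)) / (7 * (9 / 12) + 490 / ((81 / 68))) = 668033730000 / 2747417948363 - 88121071584 * sqrt(85) / 2747417948363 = -0.05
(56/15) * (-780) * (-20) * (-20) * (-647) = 753625600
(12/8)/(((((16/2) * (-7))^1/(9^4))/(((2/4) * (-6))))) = 59049/112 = 527.22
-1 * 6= -6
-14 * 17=-238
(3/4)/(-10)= -3/40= -0.08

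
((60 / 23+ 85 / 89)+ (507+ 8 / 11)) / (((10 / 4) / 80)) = 16361.31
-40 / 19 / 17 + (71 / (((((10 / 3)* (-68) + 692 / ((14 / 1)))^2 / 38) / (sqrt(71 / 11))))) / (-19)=-40 / 323 - 31311* sqrt(781) / 76193062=-0.14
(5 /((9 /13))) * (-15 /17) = -325 /51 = -6.37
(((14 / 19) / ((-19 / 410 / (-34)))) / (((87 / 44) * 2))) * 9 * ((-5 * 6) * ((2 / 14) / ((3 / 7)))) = -128805600 / 10469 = -12303.52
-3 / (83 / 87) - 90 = -7731 / 83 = -93.14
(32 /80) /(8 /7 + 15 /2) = 28 /605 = 0.05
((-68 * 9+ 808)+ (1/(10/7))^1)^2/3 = 3869089/300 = 12896.96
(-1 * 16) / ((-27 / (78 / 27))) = 416 / 243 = 1.71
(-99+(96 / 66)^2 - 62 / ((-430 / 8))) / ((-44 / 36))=22413933 / 286165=78.33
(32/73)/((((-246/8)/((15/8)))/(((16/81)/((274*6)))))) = -320/99639963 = -0.00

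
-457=-457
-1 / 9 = -0.11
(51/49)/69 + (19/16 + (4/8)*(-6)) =-32411/18032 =-1.80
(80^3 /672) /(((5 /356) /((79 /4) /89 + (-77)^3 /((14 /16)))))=-594379625600 /21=-28303791695.24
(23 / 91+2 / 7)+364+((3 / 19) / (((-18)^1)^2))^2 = 19954526269 / 54739152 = 364.54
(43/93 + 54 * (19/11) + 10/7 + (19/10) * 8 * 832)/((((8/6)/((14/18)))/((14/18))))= 5780.89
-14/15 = -0.93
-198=-198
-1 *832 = -832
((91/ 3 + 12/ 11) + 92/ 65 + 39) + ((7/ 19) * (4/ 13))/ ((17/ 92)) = 50198048/ 692835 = 72.45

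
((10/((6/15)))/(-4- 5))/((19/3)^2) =-25/361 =-0.07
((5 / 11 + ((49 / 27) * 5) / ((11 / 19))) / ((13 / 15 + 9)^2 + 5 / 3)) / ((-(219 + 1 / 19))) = -1137625 / 1529965767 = -0.00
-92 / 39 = -2.36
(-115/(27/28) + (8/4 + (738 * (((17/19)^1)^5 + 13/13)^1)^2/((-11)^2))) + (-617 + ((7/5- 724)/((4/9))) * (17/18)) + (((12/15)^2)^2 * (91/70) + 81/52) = 57779470351482427901911427/6509812875876656775000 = 8875.75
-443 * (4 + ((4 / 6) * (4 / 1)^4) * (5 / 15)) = -242764 / 9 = -26973.78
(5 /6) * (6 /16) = 5 /16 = 0.31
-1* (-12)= 12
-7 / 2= -3.50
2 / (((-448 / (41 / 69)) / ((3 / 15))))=-41 / 77280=-0.00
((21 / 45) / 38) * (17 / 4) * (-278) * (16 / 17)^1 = -3892 / 285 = -13.66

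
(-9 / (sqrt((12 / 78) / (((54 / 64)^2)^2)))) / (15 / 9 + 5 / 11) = -216513 * sqrt(26) / 143360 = -7.70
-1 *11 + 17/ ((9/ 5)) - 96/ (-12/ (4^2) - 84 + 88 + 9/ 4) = -1882/ 99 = -19.01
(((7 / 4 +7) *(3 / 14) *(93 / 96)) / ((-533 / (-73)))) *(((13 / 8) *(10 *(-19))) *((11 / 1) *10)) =-177362625 / 20992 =-8449.06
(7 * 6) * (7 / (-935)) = -294 / 935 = -0.31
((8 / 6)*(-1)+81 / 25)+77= 5918 / 75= 78.91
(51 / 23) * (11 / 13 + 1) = 1224 / 299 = 4.09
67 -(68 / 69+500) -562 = -68723 / 69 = -995.99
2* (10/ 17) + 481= 8197/ 17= 482.18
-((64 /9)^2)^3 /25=-68719476736 /13286025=-5172.31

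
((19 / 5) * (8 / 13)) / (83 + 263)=76 / 11245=0.01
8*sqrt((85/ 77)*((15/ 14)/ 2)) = 20*sqrt(561)/ 77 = 6.15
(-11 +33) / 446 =11 / 223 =0.05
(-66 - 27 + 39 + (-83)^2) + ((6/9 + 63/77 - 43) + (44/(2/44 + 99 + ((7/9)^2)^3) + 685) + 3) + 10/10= 286594209289378/38299741161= 7482.93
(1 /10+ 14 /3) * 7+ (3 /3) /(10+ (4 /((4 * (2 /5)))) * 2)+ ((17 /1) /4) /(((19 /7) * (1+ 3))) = 154241 /4560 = 33.82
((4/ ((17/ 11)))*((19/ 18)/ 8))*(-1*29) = -6061/ 612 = -9.90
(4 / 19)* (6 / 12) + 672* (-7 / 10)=-44678 / 95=-470.29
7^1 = 7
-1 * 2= -2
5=5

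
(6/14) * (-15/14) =-45/98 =-0.46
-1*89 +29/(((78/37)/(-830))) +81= -445607/39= -11425.82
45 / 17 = 2.65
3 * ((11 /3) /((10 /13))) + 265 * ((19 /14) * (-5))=-62437 /35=-1783.91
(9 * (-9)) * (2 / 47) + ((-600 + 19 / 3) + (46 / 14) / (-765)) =-150285586 / 251685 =-597.12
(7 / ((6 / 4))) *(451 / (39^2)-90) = -1910146 / 4563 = -418.62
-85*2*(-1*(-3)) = -510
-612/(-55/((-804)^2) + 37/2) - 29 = -742407181/11958641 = -62.08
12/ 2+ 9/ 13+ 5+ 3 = 191/ 13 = 14.69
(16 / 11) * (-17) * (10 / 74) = -1360 / 407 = -3.34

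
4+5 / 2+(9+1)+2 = 37 / 2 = 18.50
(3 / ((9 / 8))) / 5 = 8 / 15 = 0.53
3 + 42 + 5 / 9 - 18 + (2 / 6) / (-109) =27029 / 981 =27.55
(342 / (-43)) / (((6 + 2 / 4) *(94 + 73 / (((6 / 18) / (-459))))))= 684 / 56138693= 0.00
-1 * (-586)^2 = -343396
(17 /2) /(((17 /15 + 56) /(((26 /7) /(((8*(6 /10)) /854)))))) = 337025 /3428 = 98.32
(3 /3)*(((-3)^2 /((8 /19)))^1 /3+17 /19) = 1219 /152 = 8.02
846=846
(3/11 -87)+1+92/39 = -35765/429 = -83.37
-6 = -6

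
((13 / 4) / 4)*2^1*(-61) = -793 / 8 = -99.12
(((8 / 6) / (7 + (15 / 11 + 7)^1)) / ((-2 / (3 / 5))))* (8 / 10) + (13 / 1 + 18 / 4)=147699 / 8450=17.48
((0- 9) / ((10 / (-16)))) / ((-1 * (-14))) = 36 / 35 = 1.03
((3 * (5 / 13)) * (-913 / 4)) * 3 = -41085 / 52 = -790.10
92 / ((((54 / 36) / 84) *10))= 2576 / 5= 515.20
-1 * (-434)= 434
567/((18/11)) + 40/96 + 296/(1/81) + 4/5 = 24323.72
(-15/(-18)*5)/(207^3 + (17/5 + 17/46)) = 2875/6120125271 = 0.00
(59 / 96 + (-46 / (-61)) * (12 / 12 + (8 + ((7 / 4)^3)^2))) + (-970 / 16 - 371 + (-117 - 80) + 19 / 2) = -3625351 / 6144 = -590.06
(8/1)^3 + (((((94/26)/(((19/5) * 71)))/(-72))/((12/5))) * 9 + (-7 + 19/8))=854191021/1683552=507.37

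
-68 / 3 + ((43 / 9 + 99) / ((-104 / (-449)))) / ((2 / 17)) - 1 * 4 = 3539651 / 936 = 3781.68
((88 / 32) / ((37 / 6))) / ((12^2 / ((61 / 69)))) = 671 / 245088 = 0.00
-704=-704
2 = 2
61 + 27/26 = 1613/26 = 62.04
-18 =-18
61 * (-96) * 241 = -1411296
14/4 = 7/2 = 3.50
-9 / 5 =-1.80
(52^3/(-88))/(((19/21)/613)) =-226255848/209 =-1082563.87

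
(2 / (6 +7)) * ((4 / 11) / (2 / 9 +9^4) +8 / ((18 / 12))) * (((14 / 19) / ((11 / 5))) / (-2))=-55962760 / 407274747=-0.14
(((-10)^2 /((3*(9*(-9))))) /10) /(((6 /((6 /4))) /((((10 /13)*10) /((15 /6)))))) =-100 /3159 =-0.03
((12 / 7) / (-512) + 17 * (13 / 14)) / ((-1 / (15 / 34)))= -212115 / 30464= -6.96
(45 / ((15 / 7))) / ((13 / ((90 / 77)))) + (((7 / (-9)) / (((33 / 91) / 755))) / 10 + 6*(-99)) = -5822719 / 7722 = -754.04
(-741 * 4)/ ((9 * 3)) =-988/ 9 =-109.78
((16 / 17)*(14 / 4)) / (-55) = -56 / 935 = -0.06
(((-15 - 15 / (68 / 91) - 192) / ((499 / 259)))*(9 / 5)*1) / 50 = -35992971 / 8483000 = -4.24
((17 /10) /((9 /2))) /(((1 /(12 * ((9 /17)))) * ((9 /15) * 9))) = 4 /9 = 0.44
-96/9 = -32/3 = -10.67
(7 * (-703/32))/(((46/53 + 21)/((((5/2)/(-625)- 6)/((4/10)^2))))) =20604227/78080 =263.89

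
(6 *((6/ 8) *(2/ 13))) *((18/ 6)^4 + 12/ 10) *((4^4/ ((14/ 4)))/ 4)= 473472/ 455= 1040.60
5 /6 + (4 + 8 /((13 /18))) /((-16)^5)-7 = -63045779 /10223616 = -6.17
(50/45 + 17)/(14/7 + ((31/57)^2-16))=-58843/44525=-1.32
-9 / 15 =-3 / 5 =-0.60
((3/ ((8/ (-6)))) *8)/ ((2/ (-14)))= 126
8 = 8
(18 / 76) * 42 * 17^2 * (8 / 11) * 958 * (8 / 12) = 279076896 / 209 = 1335296.15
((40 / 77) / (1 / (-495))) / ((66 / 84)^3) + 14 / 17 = -11976566 / 22627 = -529.30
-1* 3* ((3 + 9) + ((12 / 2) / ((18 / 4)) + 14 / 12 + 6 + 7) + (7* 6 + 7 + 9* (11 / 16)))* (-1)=3969 / 16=248.06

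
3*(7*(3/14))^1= 9/2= 4.50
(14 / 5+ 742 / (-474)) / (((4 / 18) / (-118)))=-258951 / 395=-655.57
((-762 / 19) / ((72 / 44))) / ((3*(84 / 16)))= -5588 / 3591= -1.56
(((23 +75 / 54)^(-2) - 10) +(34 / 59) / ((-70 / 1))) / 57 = -1327431949 / 7561408435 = -0.18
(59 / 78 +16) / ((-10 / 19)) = -24833 / 780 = -31.84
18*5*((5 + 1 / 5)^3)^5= 30190668161143066656768 / 6103515625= 4946439071521.68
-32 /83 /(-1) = 32 /83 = 0.39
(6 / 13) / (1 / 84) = 504 / 13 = 38.77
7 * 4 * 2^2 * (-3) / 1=-336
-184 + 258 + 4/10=372/5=74.40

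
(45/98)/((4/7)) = 45/56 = 0.80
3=3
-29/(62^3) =-29/238328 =-0.00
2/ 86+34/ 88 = 775/ 1892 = 0.41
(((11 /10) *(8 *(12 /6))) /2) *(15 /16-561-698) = -221419 /20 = -11070.95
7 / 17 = 0.41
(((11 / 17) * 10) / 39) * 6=220 / 221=1.00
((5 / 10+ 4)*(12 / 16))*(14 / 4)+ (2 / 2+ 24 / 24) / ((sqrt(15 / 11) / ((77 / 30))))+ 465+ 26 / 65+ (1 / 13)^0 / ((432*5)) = 77*sqrt(165) / 225+ 51539 / 108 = 481.61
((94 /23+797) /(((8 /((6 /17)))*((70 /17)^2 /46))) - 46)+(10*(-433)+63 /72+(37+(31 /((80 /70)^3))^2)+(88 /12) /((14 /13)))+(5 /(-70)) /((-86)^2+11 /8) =-8675232838664191 /2280472707072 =-3804.14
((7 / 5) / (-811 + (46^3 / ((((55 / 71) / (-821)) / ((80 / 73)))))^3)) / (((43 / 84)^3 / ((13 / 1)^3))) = -40339148737183296 / 2541993641872532457419480842904315515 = -0.00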